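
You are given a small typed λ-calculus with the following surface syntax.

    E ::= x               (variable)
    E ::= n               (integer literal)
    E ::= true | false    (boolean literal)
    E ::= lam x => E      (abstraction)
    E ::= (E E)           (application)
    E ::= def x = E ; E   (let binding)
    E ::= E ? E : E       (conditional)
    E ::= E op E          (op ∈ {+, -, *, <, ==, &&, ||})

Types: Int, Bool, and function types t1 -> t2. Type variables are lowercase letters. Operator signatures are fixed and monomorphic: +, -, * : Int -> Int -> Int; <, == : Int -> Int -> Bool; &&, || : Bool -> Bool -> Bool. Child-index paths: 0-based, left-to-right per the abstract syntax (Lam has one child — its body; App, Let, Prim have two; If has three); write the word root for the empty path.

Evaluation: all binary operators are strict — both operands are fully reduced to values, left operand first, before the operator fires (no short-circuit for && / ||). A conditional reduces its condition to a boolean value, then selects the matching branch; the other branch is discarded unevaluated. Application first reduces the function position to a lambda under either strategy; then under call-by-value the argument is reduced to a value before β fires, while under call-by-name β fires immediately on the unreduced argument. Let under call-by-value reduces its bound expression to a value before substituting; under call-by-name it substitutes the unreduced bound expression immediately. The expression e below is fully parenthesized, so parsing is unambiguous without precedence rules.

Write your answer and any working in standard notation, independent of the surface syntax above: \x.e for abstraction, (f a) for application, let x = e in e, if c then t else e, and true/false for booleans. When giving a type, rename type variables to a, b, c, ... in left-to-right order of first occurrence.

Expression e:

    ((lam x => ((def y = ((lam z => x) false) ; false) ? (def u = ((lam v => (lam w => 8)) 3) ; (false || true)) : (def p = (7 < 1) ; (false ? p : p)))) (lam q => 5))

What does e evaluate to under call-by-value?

Answer: false

Working:
step 0: ((\x.(if (let y = ((\z.x) false) in false) then (let u = ((\v.(\w.8)) 3) in (false || true)) else (let p = (7 < 1) in (if false then p else p)))) (\q.5))
step 1: [beta@root] (if (let y = ((\z.(\q.5)) false) in false) then (let u = ((\v.(\w.8)) 3) in (false || true)) else (let p = (7 < 1) in (if false then p else p)))
step 2: [beta@0.0] (if (let y = (\q.5) in false) then (let u = ((\v.(\w.8)) 3) in (false || true)) else (let p = (7 < 1) in (if false then p else p)))
step 3: [let@0] (if false then (let u = ((\v.(\w.8)) 3) in (false || true)) else (let p = (7 < 1) in (if false then p else p)))
step 4: [if@root] (let p = (7 < 1) in (if false then p else p))
step 5: [delta@0] (let p = false in (if false then p else p))
step 6: [let@root] (if false then false else false)
step 7: [if@root] false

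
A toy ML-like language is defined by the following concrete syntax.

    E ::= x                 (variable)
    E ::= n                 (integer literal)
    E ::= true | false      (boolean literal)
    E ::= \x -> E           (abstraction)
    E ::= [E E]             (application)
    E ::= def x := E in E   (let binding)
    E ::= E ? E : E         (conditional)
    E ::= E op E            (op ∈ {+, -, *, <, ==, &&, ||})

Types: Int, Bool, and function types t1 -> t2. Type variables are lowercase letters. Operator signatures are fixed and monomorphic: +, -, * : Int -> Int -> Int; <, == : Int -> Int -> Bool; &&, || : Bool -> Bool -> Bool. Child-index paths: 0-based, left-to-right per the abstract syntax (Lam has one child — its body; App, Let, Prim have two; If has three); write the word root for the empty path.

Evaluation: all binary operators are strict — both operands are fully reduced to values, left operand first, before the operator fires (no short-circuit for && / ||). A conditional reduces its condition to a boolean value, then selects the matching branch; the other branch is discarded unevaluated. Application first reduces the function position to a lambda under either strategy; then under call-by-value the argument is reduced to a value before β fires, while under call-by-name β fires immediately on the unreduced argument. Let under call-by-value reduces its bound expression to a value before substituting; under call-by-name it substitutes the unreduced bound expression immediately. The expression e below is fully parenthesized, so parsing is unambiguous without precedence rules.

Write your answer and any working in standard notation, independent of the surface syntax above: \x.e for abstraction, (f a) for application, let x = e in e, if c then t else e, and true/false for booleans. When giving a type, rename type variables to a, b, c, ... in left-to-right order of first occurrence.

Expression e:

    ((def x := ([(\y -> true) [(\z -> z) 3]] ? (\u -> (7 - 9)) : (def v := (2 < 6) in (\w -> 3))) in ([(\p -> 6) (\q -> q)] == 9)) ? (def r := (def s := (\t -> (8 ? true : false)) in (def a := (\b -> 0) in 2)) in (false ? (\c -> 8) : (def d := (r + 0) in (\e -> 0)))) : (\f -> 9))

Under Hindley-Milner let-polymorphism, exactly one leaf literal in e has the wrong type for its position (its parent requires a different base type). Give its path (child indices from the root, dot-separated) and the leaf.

Trace:
\y._ : a -> Bool
z : b
\z._ : b -> b
  unify b -> b ~ Int -> c
  unify b ~ Int
  unify Int ~ c
_ _ : Int
  unify a -> Bool ~ Int -> d
  unify a ~ Int
  unify Bool ~ d
_ _ : Bool
  unify Bool ~ Bool
  unify Int ~ Int
  unify Int ~ Int
\u._ : e -> Int
  unify Int ~ Int
  unify Int ~ Int
let v : Bool
\w._ : f -> Int
  unify e -> Int ~ f -> Int
  unify e ~ f
  unify Int ~ Int
let x : forall. f -> Int
\p._ : g -> Int
q : h
\q._ : h -> h
  unify g -> Int ~ (h -> h) -> i
  unify g ~ h -> h
  unify Int ~ i
_ _ : Int
  unify Int ~ Int
  unify Int ~ Int
  unify Bool ~ Bool
  unify Int ~ Bool
  FAIL: mismatch Int ~ Bool

Answer: 1.0.0.0.0 : 8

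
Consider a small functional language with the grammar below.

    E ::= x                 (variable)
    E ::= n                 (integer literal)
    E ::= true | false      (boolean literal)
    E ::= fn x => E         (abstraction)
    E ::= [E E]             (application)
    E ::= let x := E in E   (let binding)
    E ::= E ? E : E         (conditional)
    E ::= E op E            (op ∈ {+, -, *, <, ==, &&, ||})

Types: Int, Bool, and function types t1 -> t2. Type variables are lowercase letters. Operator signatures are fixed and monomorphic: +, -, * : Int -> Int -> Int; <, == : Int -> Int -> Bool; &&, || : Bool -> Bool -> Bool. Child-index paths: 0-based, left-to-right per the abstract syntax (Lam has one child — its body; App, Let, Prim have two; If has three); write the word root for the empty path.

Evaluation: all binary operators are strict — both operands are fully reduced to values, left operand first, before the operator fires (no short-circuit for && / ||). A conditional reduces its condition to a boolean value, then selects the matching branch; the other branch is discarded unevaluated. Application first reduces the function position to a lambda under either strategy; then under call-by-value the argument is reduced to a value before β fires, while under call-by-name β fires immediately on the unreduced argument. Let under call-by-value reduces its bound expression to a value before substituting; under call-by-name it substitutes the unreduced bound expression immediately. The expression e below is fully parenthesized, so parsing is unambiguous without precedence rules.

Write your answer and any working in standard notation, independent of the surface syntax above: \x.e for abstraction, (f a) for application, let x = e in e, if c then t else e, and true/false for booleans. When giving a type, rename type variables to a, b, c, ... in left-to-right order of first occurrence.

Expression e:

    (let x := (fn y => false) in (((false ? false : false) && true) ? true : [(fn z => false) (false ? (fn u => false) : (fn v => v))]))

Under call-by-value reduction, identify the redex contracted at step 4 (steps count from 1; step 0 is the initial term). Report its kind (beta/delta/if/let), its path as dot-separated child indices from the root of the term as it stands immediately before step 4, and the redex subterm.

Derivation:
step 0: (let x = (\y.false) in (if ((if false then false else false) && true) then true else ((\z.false) (if false then (\u.false) else (\v.v)))))
step 1: [let@root] (if ((if false then false else false) && true) then true else ((\z.false) (if false then (\u.false) else (\v.v))))
step 2: [if@0.0] (if (false && true) then true else ((\z.false) (if false then (\u.false) else (\v.v))))
step 3: [delta@0] (if false then true else ((\z.false) (if false then (\u.false) else (\v.v))))
step 4: [if@root] ((\z.false) (if false then (\u.false) else (\v.v)))

Answer: if at root : (if false then true else ((\z.false) (if false then (\u.false) else (\v.v))))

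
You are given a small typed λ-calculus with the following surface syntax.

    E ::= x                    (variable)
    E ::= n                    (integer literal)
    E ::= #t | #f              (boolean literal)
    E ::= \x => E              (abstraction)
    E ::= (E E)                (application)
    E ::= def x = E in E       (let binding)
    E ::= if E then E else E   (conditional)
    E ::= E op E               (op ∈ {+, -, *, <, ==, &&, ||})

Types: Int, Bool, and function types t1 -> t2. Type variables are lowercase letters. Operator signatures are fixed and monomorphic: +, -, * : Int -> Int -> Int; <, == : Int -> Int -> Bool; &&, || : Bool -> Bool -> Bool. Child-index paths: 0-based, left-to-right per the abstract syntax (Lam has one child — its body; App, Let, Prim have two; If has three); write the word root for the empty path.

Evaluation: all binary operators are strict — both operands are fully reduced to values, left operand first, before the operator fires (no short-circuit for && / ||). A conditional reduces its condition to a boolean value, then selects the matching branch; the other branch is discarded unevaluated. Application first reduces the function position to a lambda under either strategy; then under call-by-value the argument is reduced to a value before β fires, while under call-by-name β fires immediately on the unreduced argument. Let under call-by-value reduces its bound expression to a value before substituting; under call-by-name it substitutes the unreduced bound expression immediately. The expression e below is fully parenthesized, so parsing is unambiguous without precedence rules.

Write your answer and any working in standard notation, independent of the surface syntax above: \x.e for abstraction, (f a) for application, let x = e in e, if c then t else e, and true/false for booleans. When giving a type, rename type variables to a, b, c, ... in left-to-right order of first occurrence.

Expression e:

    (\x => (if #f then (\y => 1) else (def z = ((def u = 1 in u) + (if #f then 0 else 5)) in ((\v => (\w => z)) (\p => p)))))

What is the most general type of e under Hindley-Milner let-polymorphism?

Working:
  unify Bool ~ Bool
\y._ : b -> Int
let u : Int
u : Int
  unify Int ~ Int
  unify Bool ~ Bool
  unify Int ~ Int
  unify Int ~ Int
let z : Int
z : Int
\w._ : d -> Int
\v._ : c -> d -> Int
p : e
\p._ : e -> e
  unify c -> d -> Int ~ (e -> e) -> f
  unify c ~ e -> e
  unify d -> Int ~ f
_ _ : d -> Int
  unify b -> Int ~ d -> Int
  unify b ~ d
  unify Int ~ Int
\x._ : a -> d -> Int

Answer: a -> b -> Int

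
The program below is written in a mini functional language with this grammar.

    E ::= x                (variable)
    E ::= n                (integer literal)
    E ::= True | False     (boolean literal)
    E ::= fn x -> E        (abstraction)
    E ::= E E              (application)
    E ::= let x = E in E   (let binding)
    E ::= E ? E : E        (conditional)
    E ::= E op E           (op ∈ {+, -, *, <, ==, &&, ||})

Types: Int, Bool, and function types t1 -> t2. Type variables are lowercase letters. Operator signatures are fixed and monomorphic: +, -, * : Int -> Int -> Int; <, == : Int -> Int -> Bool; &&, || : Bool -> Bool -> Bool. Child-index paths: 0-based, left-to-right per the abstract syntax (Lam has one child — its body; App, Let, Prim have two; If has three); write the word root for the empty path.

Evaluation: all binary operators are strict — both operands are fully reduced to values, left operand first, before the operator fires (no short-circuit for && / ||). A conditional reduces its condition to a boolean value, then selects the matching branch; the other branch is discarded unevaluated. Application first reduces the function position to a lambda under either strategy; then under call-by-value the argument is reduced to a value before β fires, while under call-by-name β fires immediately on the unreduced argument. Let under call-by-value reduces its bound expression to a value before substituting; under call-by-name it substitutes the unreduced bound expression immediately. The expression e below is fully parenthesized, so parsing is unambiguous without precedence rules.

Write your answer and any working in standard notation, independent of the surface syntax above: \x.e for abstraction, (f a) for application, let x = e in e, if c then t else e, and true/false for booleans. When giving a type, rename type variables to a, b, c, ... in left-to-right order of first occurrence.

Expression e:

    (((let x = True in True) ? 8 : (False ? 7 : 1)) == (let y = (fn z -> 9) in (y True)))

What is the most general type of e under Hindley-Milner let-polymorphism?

Answer: Bool

Derivation:
let x : Bool
  unify Bool ~ Bool
  unify Bool ~ Bool
  unify Int ~ Int
  unify Int ~ Int
  unify Int ~ Int
\z._ : a -> Int
let y : forall. a -> Int
y : b -> Int
  unify b -> Int ~ Bool -> c
  unify b ~ Bool
  unify Int ~ c
_ _ : Int
  unify Int ~ Int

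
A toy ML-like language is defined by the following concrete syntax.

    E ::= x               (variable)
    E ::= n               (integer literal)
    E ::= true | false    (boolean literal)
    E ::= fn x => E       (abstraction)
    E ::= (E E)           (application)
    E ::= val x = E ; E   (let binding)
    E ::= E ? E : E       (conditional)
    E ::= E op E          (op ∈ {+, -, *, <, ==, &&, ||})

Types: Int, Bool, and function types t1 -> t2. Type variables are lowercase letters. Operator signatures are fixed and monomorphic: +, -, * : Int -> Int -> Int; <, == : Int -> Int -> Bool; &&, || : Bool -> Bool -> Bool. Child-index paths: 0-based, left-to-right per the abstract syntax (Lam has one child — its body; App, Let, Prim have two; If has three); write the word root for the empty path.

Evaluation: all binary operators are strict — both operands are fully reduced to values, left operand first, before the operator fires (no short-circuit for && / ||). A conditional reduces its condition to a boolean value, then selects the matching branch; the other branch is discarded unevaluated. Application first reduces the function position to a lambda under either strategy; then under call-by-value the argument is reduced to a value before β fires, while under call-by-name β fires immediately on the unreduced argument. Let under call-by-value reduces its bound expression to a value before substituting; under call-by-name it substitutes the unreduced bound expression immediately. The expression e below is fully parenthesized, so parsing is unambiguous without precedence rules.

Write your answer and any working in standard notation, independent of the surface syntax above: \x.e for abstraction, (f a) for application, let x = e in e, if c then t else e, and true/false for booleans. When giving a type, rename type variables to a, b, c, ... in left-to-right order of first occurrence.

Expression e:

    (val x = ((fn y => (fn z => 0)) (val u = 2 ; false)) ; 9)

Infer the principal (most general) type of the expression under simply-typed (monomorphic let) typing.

Derivation:
\z._ : b -> Int
\y._ : a -> b -> Int
let u : Int
  unify a -> b -> Int ~ Bool -> c
  unify a ~ Bool
  unify b -> Int ~ c
_ _ : b -> Int
let x : b -> Int

Answer: Int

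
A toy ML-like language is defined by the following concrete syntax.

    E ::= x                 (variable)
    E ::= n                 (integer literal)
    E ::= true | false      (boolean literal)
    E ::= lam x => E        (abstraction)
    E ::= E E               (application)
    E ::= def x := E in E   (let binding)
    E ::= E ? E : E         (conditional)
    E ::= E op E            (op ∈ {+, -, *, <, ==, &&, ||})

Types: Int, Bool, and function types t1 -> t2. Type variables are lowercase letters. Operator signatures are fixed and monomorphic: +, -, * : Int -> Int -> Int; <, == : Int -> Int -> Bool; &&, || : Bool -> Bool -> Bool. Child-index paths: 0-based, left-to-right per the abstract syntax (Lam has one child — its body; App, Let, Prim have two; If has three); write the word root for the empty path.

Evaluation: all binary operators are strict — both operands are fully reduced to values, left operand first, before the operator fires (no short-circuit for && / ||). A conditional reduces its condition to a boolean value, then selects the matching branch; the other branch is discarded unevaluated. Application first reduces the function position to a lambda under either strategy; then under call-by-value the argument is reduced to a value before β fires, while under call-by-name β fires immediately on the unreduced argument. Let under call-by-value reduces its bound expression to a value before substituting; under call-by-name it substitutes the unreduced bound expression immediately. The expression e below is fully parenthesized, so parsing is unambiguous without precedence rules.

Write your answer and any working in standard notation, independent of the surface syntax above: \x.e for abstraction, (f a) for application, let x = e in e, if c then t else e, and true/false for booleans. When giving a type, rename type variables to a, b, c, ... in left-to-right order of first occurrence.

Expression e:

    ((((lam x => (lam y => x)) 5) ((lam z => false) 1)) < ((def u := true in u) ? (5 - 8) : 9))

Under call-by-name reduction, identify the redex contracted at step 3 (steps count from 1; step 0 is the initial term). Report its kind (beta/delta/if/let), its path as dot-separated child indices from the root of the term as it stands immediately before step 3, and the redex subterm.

Answer: let at 1.0 : (let u = true in u)

Trace:
step 0: ((((\x.(\y.x)) 5) ((\z.false) 1)) < (if (let u = true in u) then (5 - 8) else 9))
step 1: [beta@0.0] (((\y.5) ((\z.false) 1)) < (if (let u = true in u) then (5 - 8) else 9))
step 2: [beta@0] (5 < (if (let u = true in u) then (5 - 8) else 9))
step 3: [let@1.0] (5 < (if true then (5 - 8) else 9))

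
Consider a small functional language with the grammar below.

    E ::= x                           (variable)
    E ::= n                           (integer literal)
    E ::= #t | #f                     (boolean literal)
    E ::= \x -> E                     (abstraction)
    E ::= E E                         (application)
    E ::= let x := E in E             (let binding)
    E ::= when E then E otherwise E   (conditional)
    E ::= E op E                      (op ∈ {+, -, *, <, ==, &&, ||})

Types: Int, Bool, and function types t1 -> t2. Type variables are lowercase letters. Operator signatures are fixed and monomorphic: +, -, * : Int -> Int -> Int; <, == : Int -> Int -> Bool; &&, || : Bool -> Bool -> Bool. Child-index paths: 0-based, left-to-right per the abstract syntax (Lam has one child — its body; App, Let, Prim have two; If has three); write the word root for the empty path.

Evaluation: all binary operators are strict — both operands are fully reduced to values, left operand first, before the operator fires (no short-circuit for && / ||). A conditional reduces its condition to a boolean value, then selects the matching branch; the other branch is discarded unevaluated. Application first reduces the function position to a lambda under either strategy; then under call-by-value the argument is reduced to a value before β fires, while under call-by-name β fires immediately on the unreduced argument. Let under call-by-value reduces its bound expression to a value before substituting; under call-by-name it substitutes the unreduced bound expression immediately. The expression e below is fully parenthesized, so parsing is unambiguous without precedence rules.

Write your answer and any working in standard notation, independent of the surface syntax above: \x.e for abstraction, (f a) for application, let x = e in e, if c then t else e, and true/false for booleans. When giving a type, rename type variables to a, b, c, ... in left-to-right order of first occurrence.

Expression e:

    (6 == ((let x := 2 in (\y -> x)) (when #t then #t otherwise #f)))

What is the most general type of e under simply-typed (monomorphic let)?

Working:
  unify Int ~ Int
let x : Int
x : Int
\y._ : a -> Int
  unify Bool ~ Bool
  unify Bool ~ Bool
  unify a -> Int ~ Bool -> b
  unify a ~ Bool
  unify Int ~ b
_ _ : Int
  unify Int ~ Int

Answer: Bool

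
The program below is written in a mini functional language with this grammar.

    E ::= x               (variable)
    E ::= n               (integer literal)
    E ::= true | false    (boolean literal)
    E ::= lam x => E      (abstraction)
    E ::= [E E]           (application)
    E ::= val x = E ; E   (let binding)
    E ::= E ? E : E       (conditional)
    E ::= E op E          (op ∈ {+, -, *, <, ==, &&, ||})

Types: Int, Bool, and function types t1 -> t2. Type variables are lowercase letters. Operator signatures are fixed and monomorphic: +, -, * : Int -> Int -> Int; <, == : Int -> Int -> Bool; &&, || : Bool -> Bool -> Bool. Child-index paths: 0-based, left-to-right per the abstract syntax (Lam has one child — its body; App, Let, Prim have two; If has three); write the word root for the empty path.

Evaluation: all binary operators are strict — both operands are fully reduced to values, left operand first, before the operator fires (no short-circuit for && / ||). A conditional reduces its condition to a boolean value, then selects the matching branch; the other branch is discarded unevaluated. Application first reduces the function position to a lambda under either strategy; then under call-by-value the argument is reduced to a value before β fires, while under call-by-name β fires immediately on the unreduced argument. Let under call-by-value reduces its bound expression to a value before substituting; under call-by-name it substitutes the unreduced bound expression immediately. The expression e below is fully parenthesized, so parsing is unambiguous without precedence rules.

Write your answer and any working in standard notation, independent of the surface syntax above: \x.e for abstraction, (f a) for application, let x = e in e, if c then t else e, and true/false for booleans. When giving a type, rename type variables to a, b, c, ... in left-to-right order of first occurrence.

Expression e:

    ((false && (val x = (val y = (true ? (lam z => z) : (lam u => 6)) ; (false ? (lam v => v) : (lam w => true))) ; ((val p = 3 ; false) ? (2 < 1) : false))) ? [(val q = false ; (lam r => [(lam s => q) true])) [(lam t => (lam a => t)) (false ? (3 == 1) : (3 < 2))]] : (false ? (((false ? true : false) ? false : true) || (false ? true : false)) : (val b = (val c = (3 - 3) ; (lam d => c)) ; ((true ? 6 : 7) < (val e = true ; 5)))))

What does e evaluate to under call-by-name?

Answer: false

Working:
step 0: (if (false && (let x = (let y = (if true then (\z.z) else (\u.6)) in (if false then (\v.v) else (\w.true))) in (if (let p = 3 in false) then (2 < 1) else false))) then ((let q = false in (\r.((\s.q) true))) ((\t.(\a.t)) (if false then (3 == 1) else (3 < 2)))) else (if false then ((if (if false then true else false) then false else true) || (if false then true else false)) else (let b = (let c = (3 - 3) in (\d.c)) in ((if true then 6 else 7) < (let e = true in 5)))))
step 1: [let@0.1] (if (false && (if (let p = 3 in false) then (2 < 1) else false)) then ((let q = false in (\r.((\s.q) true))) ((\t.(\a.t)) (if false then (3 == 1) else (3 < 2)))) else (if false then ((if (if false then true else false) then false else true) || (if false then true else false)) else (let b = (let c = (3 - 3) in (\d.c)) in ((if true then 6 else 7) < (let e = true in 5)))))
step 2: [let@0.1.0] (if (false && (if false then (2 < 1) else false)) then ((let q = false in (\r.((\s.q) true))) ((\t.(\a.t)) (if false then (3 == 1) else (3 < 2)))) else (if false then ((if (if false then true else false) then false else true) || (if false then true else false)) else (let b = (let c = (3 - 3) in (\d.c)) in ((if true then 6 else 7) < (let e = true in 5)))))
step 3: [if@0.1] (if (false && false) then ((let q = false in (\r.((\s.q) true))) ((\t.(\a.t)) (if false then (3 == 1) else (3 < 2)))) else (if false then ((if (if false then true else false) then false else true) || (if false then true else false)) else (let b = (let c = (3 - 3) in (\d.c)) in ((if true then 6 else 7) < (let e = true in 5)))))
step 4: [delta@0] (if false then ((let q = false in (\r.((\s.q) true))) ((\t.(\a.t)) (if false then (3 == 1) else (3 < 2)))) else (if false then ((if (if false then true else false) then false else true) || (if false then true else false)) else (let b = (let c = (3 - 3) in (\d.c)) in ((if true then 6 else 7) < (let e = true in 5)))))
step 5: [if@root] (if false then ((if (if false then true else false) then false else true) || (if false then true else false)) else (let b = (let c = (3 - 3) in (\d.c)) in ((if true then 6 else 7) < (let e = true in 5))))
step 6: [if@root] (let b = (let c = (3 - 3) in (\d.c)) in ((if true then 6 else 7) < (let e = true in 5)))
step 7: [let@root] ((if true then 6 else 7) < (let e = true in 5))
step 8: [if@0] (6 < (let e = true in 5))
step 9: [let@1] (6 < 5)
step 10: [delta@root] false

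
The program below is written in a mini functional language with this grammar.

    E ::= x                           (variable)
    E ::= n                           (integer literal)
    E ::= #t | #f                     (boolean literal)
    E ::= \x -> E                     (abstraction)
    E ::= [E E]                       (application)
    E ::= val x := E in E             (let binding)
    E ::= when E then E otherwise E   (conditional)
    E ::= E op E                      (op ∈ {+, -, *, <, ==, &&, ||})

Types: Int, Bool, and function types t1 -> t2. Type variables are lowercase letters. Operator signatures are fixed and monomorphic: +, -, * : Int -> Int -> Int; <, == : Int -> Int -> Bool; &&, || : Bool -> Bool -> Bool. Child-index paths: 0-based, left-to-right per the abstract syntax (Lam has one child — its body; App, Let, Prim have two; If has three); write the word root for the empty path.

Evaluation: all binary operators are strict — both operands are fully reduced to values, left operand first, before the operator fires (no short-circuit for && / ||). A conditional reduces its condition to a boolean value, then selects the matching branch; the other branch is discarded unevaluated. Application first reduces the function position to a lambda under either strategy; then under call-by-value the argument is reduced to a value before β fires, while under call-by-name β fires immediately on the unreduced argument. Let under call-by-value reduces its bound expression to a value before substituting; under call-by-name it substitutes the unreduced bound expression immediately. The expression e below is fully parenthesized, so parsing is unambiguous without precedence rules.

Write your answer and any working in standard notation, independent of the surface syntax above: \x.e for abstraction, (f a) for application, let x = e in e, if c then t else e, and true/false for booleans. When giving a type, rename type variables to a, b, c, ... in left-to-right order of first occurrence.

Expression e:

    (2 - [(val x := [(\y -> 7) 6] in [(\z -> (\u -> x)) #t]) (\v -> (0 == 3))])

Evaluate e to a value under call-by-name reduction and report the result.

Trace:
step 0: (2 - ((let x = ((\y.7) 6) in ((\z.(\u.x)) true)) (\v.(0 == 3))))
step 1: [let@1.0] (2 - (((\z.(\u.((\y.7) 6))) true) (\v.(0 == 3))))
step 2: [beta@1.0] (2 - ((\u.((\y.7) 6)) (\v.(0 == 3))))
step 3: [beta@1] (2 - ((\y.7) 6))
step 4: [beta@1] (2 - 7)
step 5: [delta@root] -5

Answer: -5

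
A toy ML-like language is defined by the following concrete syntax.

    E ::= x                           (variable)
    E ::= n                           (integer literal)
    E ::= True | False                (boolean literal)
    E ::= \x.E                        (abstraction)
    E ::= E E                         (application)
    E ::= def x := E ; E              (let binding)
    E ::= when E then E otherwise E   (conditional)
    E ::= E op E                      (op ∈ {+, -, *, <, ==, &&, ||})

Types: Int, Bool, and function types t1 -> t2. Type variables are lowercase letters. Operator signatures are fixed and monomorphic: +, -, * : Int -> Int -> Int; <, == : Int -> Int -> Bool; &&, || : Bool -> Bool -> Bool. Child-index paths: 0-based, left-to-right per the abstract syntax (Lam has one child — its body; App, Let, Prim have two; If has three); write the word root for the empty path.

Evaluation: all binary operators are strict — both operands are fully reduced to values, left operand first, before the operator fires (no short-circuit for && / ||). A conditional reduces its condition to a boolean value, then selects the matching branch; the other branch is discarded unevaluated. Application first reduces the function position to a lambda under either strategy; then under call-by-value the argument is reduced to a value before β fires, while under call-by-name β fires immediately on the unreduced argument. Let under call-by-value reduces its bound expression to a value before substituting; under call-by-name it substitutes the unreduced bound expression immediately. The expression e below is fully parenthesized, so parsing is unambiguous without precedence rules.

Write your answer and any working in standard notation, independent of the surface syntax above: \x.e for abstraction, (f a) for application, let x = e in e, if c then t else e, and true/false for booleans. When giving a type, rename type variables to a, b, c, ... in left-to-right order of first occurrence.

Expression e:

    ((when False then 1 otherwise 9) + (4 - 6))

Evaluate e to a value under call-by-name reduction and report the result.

Trace:
step 0: ((if false then 1 else 9) + (4 - 6))
step 1: [if@0] (9 + (4 - 6))
step 2: [delta@1] (9 + -2)
step 3: [delta@root] 7

Answer: 7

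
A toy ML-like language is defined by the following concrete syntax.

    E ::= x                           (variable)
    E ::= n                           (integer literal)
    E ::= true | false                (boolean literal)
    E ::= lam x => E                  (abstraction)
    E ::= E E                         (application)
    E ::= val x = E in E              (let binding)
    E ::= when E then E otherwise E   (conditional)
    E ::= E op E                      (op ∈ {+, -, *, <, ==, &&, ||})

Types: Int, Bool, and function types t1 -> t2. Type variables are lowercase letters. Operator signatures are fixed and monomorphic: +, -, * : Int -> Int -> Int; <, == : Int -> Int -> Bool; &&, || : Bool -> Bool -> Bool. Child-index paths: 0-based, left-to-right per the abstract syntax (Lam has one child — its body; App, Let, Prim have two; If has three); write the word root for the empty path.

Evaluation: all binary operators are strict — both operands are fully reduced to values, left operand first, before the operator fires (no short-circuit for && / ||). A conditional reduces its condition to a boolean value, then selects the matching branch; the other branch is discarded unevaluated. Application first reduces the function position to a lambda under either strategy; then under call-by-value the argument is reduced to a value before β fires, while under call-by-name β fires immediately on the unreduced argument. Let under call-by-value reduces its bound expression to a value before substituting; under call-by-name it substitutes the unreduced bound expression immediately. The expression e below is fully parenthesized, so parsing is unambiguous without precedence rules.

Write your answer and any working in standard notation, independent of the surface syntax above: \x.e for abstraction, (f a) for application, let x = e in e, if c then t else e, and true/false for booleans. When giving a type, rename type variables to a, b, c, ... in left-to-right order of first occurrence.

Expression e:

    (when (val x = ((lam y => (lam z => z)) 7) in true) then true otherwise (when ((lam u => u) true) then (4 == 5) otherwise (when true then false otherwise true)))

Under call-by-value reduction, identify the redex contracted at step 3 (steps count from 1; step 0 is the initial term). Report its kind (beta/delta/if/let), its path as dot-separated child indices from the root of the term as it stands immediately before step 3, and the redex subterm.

Trace:
step 0: (if (let x = ((\y.(\z.z)) 7) in true) then true else (if ((\u.u) true) then (4 == 5) else (if true then false else true)))
step 1: [beta@0.0] (if (let x = (\z.z) in true) then true else (if ((\u.u) true) then (4 == 5) else (if true then false else true)))
step 2: [let@0] (if true then true else (if ((\u.u) true) then (4 == 5) else (if true then false else true)))
step 3: [if@root] true

Answer: if at root : (if true then true else (if ((\u.u) true) then (4 == 5) else (if true then false else true)))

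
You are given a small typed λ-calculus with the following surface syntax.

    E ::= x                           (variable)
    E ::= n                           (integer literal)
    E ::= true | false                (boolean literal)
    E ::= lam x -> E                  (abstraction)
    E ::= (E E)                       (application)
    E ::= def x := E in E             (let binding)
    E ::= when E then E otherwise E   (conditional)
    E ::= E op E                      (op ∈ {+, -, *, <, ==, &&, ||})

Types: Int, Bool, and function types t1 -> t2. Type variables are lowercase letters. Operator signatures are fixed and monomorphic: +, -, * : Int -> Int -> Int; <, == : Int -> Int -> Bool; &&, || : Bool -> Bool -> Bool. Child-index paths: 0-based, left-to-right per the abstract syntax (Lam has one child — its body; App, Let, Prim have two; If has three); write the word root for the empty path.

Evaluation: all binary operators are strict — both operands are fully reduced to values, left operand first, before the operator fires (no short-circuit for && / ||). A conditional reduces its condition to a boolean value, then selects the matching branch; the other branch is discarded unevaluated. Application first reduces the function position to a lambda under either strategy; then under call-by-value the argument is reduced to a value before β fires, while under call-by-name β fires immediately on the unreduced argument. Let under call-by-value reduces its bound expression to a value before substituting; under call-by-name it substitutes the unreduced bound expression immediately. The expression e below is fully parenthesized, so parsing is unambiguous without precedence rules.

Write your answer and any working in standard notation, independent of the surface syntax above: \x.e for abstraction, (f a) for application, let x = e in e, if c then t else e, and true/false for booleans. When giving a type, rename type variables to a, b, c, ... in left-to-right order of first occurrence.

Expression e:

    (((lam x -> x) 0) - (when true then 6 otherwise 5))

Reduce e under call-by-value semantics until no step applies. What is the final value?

Answer: -6

Trace:
step 0: (((\x.x) 0) - (if true then 6 else 5))
step 1: [beta@0] (0 - (if true then 6 else 5))
step 2: [if@1] (0 - 6)
step 3: [delta@root] -6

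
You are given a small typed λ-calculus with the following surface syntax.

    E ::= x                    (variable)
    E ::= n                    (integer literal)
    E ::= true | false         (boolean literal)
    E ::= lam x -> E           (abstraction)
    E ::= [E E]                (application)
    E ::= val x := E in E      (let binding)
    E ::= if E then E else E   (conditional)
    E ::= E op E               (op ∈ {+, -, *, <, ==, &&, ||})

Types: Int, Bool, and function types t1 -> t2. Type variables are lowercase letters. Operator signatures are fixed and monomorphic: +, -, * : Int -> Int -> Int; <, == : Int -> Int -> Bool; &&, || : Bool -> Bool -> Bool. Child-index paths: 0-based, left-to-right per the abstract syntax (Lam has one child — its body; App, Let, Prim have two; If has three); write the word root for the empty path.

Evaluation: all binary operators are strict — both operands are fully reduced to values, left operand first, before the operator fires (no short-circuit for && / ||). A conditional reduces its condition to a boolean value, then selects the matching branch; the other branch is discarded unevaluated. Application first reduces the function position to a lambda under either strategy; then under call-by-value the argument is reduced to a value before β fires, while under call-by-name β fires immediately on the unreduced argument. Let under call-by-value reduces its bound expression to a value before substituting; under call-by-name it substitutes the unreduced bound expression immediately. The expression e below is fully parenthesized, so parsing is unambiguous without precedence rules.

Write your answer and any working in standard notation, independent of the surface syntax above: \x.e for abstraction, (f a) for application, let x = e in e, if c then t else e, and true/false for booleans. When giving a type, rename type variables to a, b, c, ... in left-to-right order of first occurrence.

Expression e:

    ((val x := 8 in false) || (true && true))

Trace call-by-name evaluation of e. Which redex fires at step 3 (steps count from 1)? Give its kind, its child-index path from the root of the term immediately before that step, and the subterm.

Working:
step 0: ((let x = 8 in false) || (true && true))
step 1: [let@0] (false || (true && true))
step 2: [delta@1] (false || true)
step 3: [delta@root] true

Answer: delta at root : (false || true)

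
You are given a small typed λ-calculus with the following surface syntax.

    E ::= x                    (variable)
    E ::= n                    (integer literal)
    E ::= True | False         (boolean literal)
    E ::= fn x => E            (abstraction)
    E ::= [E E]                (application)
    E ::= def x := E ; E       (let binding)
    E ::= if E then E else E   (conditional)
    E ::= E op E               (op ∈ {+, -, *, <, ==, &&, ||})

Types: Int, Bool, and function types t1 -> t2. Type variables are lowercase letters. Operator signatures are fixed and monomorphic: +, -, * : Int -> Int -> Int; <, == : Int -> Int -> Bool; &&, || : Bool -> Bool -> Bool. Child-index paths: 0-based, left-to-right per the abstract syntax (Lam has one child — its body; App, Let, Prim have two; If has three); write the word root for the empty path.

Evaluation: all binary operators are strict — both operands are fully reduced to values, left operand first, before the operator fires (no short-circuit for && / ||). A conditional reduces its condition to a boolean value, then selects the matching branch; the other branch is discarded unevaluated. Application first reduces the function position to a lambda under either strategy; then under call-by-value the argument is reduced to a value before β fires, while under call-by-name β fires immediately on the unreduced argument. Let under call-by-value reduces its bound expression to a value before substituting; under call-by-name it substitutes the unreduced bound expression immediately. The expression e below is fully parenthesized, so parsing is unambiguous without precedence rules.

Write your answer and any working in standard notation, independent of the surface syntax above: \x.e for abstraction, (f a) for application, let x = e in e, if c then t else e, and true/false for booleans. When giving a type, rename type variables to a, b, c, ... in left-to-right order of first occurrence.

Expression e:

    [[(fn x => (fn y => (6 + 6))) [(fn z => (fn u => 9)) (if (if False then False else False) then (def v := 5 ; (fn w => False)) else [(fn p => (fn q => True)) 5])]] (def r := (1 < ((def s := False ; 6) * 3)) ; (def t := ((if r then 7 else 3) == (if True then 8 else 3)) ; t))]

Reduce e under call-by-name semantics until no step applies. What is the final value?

Answer: 12

Working:
step 0: (((\x.(\y.(6 + 6))) ((\z.(\u.9)) (if (if false then false else false) then (let v = 5 in (\w.false)) else ((\p.(\q.true)) 5)))) (let r = (1 < ((let s = false in 6) * 3)) in (let t = ((if r then 7 else 3) == (if true then 8 else 3)) in t)))
step 1: [beta@0] ((\y.(6 + 6)) (let r = (1 < ((let s = false in 6) * 3)) in (let t = ((if r then 7 else 3) == (if true then 8 else 3)) in t)))
step 2: [beta@root] (6 + 6)
step 3: [delta@root] 12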